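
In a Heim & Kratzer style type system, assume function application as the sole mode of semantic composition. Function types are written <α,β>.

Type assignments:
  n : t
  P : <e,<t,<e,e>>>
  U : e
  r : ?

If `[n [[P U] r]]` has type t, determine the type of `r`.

[n [[P U] r]] is required to be t. n : t cannot yield t as functor, so [[P U] r] : <t,t>.
[[P U] r] is required to be <t,t>. [P U] : <t,<e,e>> cannot yield <t,t> as functor, so r : <<t,<e,e>>,<t,t>>.

<<t,<e,e>>,<t,t>>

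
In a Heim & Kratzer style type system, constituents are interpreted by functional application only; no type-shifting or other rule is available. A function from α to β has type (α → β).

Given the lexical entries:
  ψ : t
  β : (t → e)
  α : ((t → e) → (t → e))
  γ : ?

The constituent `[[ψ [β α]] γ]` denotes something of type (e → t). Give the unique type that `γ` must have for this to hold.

(e → (e → t))

At [[ψ [β α]] γ] (required: (e → t)): [ψ [β α]] is e, which is not a function with range (e → t); hence γ is the functor — type (e → (e → t)).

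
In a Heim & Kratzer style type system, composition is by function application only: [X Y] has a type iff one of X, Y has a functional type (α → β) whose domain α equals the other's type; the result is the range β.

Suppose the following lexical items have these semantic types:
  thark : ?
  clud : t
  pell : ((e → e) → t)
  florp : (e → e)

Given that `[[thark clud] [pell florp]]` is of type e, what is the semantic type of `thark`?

(t → (t → e))

At [[thark clud] [pell florp]] (required: e): [pell florp] is t, which is not a function with range e; hence [thark clud] is the functor — type (t → e).
At [thark clud] (required: (t → e)): clud is t, which is not a function with range (t → e); hence thark is the functor — type (t → (t → e)).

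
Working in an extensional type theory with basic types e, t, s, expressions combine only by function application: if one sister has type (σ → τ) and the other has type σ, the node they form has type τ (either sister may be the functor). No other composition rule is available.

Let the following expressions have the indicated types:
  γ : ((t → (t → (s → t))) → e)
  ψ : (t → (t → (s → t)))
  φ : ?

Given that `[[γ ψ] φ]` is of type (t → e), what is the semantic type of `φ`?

(e → (t → e))

[[γ ψ] φ] is required to be (t → e). [γ ψ] : e cannot yield (t → e) as functor, so φ : (e → (t → e)).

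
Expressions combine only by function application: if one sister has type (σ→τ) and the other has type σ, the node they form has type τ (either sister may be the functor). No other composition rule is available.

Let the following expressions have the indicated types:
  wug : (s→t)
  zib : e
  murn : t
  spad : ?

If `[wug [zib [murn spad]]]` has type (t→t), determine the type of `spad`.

At [wug [zib [murn spad]]] (required: (t→t)): wug is (s→t), which is not a function with range (t→t); hence [zib [murn spad]] is the functor — type ((s→t)→(t→t)).
At [zib [murn spad]] (required: ((s→t)→(t→t))): zib is e, which is not a function with range ((s→t)→(t→t)); hence [murn spad] is the functor — type (e→((s→t)→(t→t))).
At [murn spad] (required: (e→((s→t)→(t→t)))): murn is t, which is not a function with range (e→((s→t)→(t→t))); hence spad is the functor — type (t→(e→((s→t)→(t→t)))).

(t→(e→((s→t)→(t→t))))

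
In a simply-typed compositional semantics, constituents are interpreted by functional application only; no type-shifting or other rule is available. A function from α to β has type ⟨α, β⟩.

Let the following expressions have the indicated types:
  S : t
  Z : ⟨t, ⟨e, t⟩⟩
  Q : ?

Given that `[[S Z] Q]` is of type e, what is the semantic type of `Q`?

[[S Z] Q] must have type e. The sister [S Z] has type ⟨e, t⟩; that is not a function onto e, so Q must be the functor, of type ⟨⟨e, t⟩, e⟩.

⟨⟨e, t⟩, e⟩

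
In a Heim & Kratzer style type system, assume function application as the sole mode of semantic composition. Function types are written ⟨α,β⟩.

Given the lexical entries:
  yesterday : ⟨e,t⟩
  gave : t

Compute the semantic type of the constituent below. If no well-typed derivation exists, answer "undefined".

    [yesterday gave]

undefined

At [yesterday gave]: neither ⟨e,t⟩ nor t can take the other as argument; the node is ill-typed.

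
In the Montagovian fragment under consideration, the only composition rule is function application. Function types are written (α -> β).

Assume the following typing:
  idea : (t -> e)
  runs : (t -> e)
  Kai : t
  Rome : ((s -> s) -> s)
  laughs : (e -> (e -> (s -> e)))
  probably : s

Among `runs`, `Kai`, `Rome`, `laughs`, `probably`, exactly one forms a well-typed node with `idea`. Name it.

Kai

runs : (t -> e) — no; idea wants t, and runs wants t.
Kai — combines: idea : (t -> e) takes Kai : t as argument, giving e.
Rome : ((s -> s) -> s) — no; idea wants t, and Rome wants (s -> s).
laughs : (e -> (e -> (s -> e))) — no; idea wants t, and laughs wants e.
probably : s — no; idea wants t, and probably wants nothing (atomic).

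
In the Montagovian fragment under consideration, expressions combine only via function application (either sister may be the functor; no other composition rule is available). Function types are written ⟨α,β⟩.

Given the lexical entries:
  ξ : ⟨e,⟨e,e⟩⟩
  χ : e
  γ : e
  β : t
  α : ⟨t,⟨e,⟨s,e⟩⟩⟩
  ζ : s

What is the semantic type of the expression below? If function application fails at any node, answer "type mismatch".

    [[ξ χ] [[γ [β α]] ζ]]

At [ξ χ], ξ : ⟨e,⟨e,e⟩⟩ takes χ : e, giving ⟨e,e⟩.
At [β α], α : ⟨t,⟨e,⟨s,e⟩⟩⟩ takes β : t, giving ⟨e,⟨s,e⟩⟩.
At [γ [β α]], [β α] : ⟨e,⟨s,e⟩⟩ takes γ : e, giving ⟨s,e⟩.
At [[γ [β α]] ζ], [γ [β α]] : ⟨s,e⟩ takes ζ : s, giving e.
At [[ξ χ] [[γ [β α]] ζ]], [ξ χ] : ⟨e,e⟩ takes [[γ [β α]] ζ] : e, giving e.

e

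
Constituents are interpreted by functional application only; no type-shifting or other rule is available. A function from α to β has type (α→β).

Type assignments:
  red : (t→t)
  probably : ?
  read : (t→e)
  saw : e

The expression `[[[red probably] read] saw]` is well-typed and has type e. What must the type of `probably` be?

[[[red probably] read] saw] is required to be e. saw : e cannot yield e as functor, so [[red probably] read] : (e→e).
[[red probably] read] is required to be (e→e). read : (t→e) cannot yield (e→e) as functor, so [red probably] : ((t→e)→(e→e)).
[red probably] is required to be ((t→e)→(e→e)). red : (t→t) cannot yield ((t→e)→(e→e)) as functor, so probably : ((t→t)→((t→e)→(e→e))).

((t→t)→((t→e)→(e→e)))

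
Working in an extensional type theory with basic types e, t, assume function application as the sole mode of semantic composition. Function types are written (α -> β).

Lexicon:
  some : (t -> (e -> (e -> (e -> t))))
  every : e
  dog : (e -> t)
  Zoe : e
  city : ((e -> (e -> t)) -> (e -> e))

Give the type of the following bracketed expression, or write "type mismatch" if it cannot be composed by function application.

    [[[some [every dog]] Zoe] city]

(e -> e)

[every dog]: functor dog : (e -> t), argument every : e; result t.
[some [every dog]]: functor some : (t -> (e -> (e -> (e -> t)))), argument [every dog] : t; result (e -> (e -> (e -> t))).
[[some [every dog]] Zoe]: functor [some [every dog]] : (e -> (e -> (e -> t))), argument Zoe : e; result (e -> (e -> t)).
[[[some [every dog]] Zoe] city]: functor city : ((e -> (e -> t)) -> (e -> e)), argument [[some [every dog]] Zoe] : (e -> (e -> t)); result (e -> e).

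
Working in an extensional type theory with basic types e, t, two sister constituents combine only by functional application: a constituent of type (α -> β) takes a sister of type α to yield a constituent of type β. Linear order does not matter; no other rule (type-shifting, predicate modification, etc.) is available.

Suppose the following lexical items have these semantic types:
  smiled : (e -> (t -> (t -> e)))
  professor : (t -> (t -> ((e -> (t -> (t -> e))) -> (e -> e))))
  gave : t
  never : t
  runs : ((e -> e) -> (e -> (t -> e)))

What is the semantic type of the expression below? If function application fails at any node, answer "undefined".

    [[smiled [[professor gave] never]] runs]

[professor gave]: professor is (t -> (t -> ((e -> (t -> (t -> e))) -> (e -> e)))), gave is t; result (t -> ((e -> (t -> (t -> e))) -> (e -> e))).
[[professor gave] never]: [professor gave] is (t -> ((e -> (t -> (t -> e))) -> (e -> e))), never is t; result ((e -> (t -> (t -> e))) -> (e -> e)).
[smiled [[professor gave] never]]: [[professor gave] never] is ((e -> (t -> (t -> e))) -> (e -> e)), smiled is (e -> (t -> (t -> e))); result (e -> e).
[[smiled [[professor gave] never]] runs]: runs is ((e -> e) -> (e -> (t -> e))), [smiled [[professor gave] never]] is (e -> e); result (e -> (t -> e)).

(e -> (t -> e))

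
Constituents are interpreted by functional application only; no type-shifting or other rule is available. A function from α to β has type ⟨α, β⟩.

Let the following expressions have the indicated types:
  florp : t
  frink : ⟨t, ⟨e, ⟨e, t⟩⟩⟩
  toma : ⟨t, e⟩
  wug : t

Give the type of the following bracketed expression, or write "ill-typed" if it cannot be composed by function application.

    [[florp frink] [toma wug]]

[florp frink]: functor frink : ⟨t, ⟨e, ⟨e, t⟩⟩⟩, argument florp : t; result ⟨e, ⟨e, t⟩⟩.
[toma wug]: functor toma : ⟨t, e⟩, argument wug : t; result e.
[[florp frink] [toma wug]]: functor [florp frink] : ⟨e, ⟨e, t⟩⟩, argument [toma wug] : e; result ⟨e, t⟩.

⟨e, t⟩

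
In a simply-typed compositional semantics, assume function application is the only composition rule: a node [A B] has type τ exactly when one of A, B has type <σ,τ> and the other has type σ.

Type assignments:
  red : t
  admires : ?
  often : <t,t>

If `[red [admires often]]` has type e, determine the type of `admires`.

<<t,t>,<t,e>>

For [red [admires often]] to have type e with red of type t, [admires often] must be the function: [admires often] : <t,e>.
For [admires often] to have type <t,e> with often of type <t,t>, admires must be the function: admires : <<t,t>,<t,e>>.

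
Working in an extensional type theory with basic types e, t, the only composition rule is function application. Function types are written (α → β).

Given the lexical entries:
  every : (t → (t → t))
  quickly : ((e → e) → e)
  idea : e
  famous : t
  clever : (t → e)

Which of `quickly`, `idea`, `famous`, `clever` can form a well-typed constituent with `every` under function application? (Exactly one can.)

famous

quickly : ((e → e) → e) — does not combine with every.
idea : e — does not combine with every.
famous — combines: every : (t → (t → t)) takes famous : t as argument, giving (t → t).
clever : (t → e) — does not combine with every.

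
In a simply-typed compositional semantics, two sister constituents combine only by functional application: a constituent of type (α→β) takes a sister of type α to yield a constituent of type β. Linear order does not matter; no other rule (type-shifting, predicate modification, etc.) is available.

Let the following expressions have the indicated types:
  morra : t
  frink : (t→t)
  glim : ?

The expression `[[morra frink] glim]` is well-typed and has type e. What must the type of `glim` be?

[[morra frink] glim] must have type e. The sister [morra frink] has type t; that is not a function onto e, so glim must be the functor, of type (t→e).

(t→e)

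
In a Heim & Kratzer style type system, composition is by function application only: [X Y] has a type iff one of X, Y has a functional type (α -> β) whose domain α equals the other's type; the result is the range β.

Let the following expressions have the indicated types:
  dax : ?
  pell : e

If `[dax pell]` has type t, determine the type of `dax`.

(e -> t)

For [dax pell] to have type t with pell of type e, dax must be the function: dax : (e -> t).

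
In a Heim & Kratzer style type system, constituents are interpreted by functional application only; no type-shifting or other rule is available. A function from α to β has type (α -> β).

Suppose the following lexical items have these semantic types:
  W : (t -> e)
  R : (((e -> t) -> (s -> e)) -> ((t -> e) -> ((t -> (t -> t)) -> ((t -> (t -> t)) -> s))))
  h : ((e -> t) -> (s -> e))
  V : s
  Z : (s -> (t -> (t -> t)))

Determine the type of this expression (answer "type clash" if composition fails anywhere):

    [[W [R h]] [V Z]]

((t -> (t -> t)) -> s)

[R h]: functor R : (((e -> t) -> (s -> e)) -> ((t -> e) -> ((t -> (t -> t)) -> ((t -> (t -> t)) -> s)))), argument h : ((e -> t) -> (s -> e)); result ((t -> e) -> ((t -> (t -> t)) -> ((t -> (t -> t)) -> s))).
[W [R h]]: functor [R h] : ((t -> e) -> ((t -> (t -> t)) -> ((t -> (t -> t)) -> s))), argument W : (t -> e); result ((t -> (t -> t)) -> ((t -> (t -> t)) -> s)).
[V Z]: functor Z : (s -> (t -> (t -> t))), argument V : s; result (t -> (t -> t)).
[[W [R h]] [V Z]]: functor [W [R h]] : ((t -> (t -> t)) -> ((t -> (t -> t)) -> s)), argument [V Z] : (t -> (t -> t)); result ((t -> (t -> t)) -> s).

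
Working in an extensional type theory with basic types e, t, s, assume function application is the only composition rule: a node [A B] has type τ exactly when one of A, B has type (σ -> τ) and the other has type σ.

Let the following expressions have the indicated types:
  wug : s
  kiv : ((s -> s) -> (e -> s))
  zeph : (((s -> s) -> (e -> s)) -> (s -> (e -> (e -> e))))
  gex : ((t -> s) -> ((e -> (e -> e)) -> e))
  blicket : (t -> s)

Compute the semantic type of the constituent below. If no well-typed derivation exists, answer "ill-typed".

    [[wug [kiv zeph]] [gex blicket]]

[kiv zeph]: (((s -> s) -> (e -> s)) -> (s -> (e -> (e -> e)))) applied to ((s -> s) -> (e -> s)) yields (s -> (e -> (e -> e))).
[wug [kiv zeph]]: (s -> (e -> (e -> e))) applied to s yields (e -> (e -> e)).
[gex blicket]: ((t -> s) -> ((e -> (e -> e)) -> e)) applied to (t -> s) yields ((e -> (e -> e)) -> e).
[[wug [kiv zeph]] [gex blicket]]: ((e -> (e -> e)) -> e) applied to (e -> (e -> e)) yields e.

e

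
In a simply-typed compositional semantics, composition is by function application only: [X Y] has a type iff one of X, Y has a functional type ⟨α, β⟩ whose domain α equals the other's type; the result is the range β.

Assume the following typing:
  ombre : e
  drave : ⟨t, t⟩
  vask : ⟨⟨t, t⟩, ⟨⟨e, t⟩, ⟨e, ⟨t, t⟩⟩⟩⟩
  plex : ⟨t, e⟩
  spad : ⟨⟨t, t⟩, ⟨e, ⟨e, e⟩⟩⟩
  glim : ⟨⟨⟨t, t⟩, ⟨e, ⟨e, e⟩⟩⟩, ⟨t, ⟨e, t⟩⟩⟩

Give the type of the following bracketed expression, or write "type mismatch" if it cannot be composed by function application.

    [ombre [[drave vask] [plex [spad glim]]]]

type mismatch

[drave vask]: ⟨⟨t, t⟩, ⟨⟨e, t⟩, ⟨e, ⟨t, t⟩⟩⟩⟩ applied to ⟨t, t⟩ yields ⟨⟨e, t⟩, ⟨e, ⟨t, t⟩⟩⟩.
[spad glim]: ⟨⟨⟨t, t⟩, ⟨e, ⟨e, e⟩⟩⟩, ⟨t, ⟨e, t⟩⟩⟩ applied to ⟨⟨t, t⟩, ⟨e, ⟨e, e⟩⟩⟩ yields ⟨t, ⟨e, t⟩⟩.
[plex [spad glim]]: ⟨t, e⟩ and ⟨t, ⟨e, t⟩⟩ cannot combine by function application — type clash.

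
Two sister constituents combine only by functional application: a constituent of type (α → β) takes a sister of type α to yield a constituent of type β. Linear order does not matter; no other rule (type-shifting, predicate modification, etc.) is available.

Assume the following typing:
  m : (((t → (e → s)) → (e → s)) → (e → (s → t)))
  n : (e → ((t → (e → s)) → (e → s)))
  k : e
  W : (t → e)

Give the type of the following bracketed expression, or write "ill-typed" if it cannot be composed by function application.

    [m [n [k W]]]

ill-typed

At [k W]: neither e nor (t → e) can take the other as argument; the node is ill-typed.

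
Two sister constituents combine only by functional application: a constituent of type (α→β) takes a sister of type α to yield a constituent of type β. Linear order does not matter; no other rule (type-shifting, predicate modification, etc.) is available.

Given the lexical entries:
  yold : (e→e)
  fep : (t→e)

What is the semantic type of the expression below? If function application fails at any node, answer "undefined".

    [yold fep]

[yold fep]: (e→e) with (t→e) — neither is a function whose domain matches the other; composition fails here.

undefined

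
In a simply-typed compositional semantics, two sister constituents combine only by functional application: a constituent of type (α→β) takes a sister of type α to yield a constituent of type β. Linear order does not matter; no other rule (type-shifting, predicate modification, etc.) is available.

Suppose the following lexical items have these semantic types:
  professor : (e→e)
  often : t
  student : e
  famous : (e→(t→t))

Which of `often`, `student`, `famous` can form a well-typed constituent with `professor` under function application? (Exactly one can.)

student

often : t — does not combine with professor.
student — combines: professor : (e→e) takes student : e as argument, giving e.
famous : (e→(t→t)) — does not combine with professor.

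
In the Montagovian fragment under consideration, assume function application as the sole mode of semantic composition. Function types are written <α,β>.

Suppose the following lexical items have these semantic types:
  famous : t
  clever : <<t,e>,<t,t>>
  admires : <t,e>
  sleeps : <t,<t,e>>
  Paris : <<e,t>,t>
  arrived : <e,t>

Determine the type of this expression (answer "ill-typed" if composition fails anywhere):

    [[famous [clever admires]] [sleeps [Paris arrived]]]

e

[clever admires]: clever is <<t,e>,<t,t>>, admires is <t,e>; result <t,t>.
[famous [clever admires]]: [clever admires] is <t,t>, famous is t; result t.
[Paris arrived]: Paris is <<e,t>,t>, arrived is <e,t>; result t.
[sleeps [Paris arrived]]: sleeps is <t,<t,e>>, [Paris arrived] is t; result <t,e>.
[[famous [clever admires]] [sleeps [Paris arrived]]]: [sleeps [Paris arrived]] is <t,e>, [famous [clever admires]] is t; result e.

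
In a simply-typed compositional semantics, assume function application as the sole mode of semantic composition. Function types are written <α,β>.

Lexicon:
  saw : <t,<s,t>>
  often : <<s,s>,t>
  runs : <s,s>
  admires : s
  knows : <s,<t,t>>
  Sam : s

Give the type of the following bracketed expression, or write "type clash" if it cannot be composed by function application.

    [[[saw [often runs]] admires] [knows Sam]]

[often runs]: functor often : <<s,s>,t>, argument runs : <s,s>; result t.
[saw [often runs]]: functor saw : <t,<s,t>>, argument [often runs] : t; result <s,t>.
[[saw [often runs]] admires]: functor [saw [often runs]] : <s,t>, argument admires : s; result t.
[knows Sam]: functor knows : <s,<t,t>>, argument Sam : s; result <t,t>.
[[[saw [often runs]] admires] [knows Sam]]: functor [knows Sam] : <t,t>, argument [[saw [often runs]] admires] : t; result t.

t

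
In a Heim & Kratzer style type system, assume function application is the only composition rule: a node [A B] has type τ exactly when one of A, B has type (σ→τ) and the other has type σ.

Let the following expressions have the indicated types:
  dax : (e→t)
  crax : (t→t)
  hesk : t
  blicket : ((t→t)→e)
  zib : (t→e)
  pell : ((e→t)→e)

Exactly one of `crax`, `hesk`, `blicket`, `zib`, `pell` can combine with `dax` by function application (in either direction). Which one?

pell

crax : (t→t) — neither side's domain matches the other.
hesk : t — neither side's domain matches the other.
blicket : ((t→t)→e) — neither side's domain matches the other.
zib : (t→e) — neither side's domain matches the other.
pell — combines: pell : ((e→t)→e) takes dax : (e→t) as argument, giving e.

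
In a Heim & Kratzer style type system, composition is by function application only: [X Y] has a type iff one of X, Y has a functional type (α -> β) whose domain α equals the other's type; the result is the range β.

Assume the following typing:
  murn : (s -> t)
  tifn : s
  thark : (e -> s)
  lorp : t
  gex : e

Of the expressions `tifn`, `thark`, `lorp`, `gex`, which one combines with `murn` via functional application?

tifn — combines: murn : (s -> t) takes tifn : s as argument, giving t.
thark : (e -> s) — no; murn wants s, and thark wants e.
lorp : t — no; murn wants s, and lorp wants nothing (atomic).
gex : e — no; murn wants s, and gex wants nothing (atomic).

tifn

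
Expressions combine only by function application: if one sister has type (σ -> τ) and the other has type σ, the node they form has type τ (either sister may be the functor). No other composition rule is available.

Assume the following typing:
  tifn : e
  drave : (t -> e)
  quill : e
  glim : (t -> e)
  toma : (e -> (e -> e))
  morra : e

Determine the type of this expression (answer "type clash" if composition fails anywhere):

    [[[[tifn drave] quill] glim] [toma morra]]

type clash

At [tifn drave]: neither e nor (t -> e) can take the other as argument; the node is ill-typed.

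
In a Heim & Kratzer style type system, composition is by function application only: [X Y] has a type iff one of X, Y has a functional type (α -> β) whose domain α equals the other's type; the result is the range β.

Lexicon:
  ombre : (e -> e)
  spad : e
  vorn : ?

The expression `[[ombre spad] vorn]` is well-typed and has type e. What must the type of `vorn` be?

(e -> e)

[[ombre spad] vorn] must have type e. The sister [ombre spad] has type e; that is not a function onto e, so vorn must be the functor, of type (e -> e).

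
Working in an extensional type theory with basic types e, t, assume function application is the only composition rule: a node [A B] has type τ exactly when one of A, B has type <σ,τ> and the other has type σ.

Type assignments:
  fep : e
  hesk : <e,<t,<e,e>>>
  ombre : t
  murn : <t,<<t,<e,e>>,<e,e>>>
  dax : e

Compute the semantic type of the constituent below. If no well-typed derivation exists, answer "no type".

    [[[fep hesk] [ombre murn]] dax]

e

[fep hesk] — hesk of type <e,<t,<e,e>>> combines with fep of type e: type <t,<e,e>>.
[ombre murn] — murn of type <t,<<t,<e,e>>,<e,e>>> combines with ombre of type t: type <<t,<e,e>>,<e,e>>.
[[fep hesk] [ombre murn]] — [ombre murn] of type <<t,<e,e>>,<e,e>> combines with [fep hesk] of type <t,<e,e>>: type <e,e>.
[[[fep hesk] [ombre murn]] dax] — [[fep hesk] [ombre murn]] of type <e,e> combines with dax of type e: type e.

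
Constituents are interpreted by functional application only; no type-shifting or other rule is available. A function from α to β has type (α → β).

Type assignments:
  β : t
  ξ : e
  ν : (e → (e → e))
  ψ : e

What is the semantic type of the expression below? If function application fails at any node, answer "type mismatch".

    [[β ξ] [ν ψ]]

type mismatch

At [β ξ]: neither t nor e can take the other as argument; the node is ill-typed.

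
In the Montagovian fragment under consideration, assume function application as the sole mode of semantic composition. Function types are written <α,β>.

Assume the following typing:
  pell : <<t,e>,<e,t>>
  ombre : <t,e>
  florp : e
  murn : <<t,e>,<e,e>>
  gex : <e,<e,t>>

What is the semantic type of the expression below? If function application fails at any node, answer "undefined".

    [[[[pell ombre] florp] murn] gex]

undefined

[pell ombre]: functor pell : <<t,e>,<e,t>>, argument ombre : <t,e>; result <e,t>.
[[pell ombre] florp]: functor [pell ombre] : <e,t>, argument florp : e; result t.
At [[[pell ombre] florp] murn]: neither t nor <<t,e>,<e,e>> can take the other as argument; the node is ill-typed.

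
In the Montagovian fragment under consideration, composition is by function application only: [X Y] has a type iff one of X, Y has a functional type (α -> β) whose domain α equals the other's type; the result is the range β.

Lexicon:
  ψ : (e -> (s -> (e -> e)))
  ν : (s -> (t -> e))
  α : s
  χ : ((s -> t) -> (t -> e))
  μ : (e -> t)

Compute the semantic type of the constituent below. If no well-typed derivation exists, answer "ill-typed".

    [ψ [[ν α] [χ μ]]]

[ν α] — ν of type (s -> (t -> e)) combines with α of type s: type (t -> e).
At [χ μ]: neither ((s -> t) -> (t -> e)) nor (e -> t) can take the other as argument; the node is ill-typed.

ill-typed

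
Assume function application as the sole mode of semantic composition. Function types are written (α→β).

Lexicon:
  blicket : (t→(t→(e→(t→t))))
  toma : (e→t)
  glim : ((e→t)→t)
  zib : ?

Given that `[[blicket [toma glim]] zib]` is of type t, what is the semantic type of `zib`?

((t→(e→(t→t)))→t)

For [[blicket [toma glim]] zib] to have type t with [blicket [toma glim]] of type (t→(e→(t→t))), zib must be the function: zib : ((t→(e→(t→t)))→t).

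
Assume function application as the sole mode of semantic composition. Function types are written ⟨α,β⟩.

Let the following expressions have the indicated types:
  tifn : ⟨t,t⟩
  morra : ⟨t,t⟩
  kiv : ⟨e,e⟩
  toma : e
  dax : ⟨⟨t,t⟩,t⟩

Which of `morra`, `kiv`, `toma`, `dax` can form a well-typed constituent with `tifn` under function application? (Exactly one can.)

dax

morra : ⟨t,t⟩ — neither side's domain matches the other.
kiv : ⟨e,e⟩ — neither side's domain matches the other.
toma : e — neither side's domain matches the other.
dax — combines: dax : ⟨⟨t,t⟩,t⟩ takes tifn : ⟨t,t⟩ as argument, giving t.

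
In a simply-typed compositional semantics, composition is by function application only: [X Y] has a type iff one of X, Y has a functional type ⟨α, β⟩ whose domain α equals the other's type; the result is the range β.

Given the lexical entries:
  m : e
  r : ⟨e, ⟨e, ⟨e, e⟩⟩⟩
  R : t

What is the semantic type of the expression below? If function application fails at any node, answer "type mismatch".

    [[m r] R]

type mismatch

[m r]: functor r : ⟨e, ⟨e, ⟨e, e⟩⟩⟩, argument m : e; result ⟨e, ⟨e, e⟩⟩.
At [[m r] R]: neither ⟨e, ⟨e, e⟩⟩ nor t can take the other as argument; the node is ill-typed.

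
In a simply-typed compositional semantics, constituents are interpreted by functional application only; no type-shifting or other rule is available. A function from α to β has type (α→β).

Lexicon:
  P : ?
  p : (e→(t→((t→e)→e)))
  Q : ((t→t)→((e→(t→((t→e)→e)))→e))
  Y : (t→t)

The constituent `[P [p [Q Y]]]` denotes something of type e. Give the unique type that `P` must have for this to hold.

(e→e)

At [P [p [Q Y]]] (required: e): [p [Q Y]] is e, which is not a function with range e; hence P is the functor — type (e→e).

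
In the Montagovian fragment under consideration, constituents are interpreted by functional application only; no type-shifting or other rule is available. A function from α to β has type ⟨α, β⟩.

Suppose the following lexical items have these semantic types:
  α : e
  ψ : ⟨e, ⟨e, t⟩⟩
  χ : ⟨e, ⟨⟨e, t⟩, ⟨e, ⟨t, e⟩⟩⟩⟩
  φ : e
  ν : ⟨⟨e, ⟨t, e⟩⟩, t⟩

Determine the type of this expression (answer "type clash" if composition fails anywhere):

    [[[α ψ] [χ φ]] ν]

[α ψ]: functor ψ : ⟨e, ⟨e, t⟩⟩, argument α : e; result ⟨e, t⟩.
[χ φ]: functor χ : ⟨e, ⟨⟨e, t⟩, ⟨e, ⟨t, e⟩⟩⟩⟩, argument φ : e; result ⟨⟨e, t⟩, ⟨e, ⟨t, e⟩⟩⟩.
[[α ψ] [χ φ]]: functor [χ φ] : ⟨⟨e, t⟩, ⟨e, ⟨t, e⟩⟩⟩, argument [α ψ] : ⟨e, t⟩; result ⟨e, ⟨t, e⟩⟩.
[[[α ψ] [χ φ]] ν]: functor ν : ⟨⟨e, ⟨t, e⟩⟩, t⟩, argument [[α ψ] [χ φ]] : ⟨e, ⟨t, e⟩⟩; result t.

t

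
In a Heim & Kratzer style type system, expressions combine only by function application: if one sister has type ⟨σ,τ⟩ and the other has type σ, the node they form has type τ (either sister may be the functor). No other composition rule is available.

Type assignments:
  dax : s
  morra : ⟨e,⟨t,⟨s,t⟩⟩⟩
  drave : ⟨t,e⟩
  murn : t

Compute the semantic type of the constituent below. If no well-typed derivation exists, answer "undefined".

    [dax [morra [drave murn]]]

undefined

[drave murn]: ⟨t,e⟩ applied to t yields e.
[morra [drave murn]]: ⟨e,⟨t,⟨s,t⟩⟩⟩ applied to e yields ⟨t,⟨s,t⟩⟩.
[dax [morra [drave murn]]]: s and ⟨t,⟨s,t⟩⟩ cannot combine by function application — type clash.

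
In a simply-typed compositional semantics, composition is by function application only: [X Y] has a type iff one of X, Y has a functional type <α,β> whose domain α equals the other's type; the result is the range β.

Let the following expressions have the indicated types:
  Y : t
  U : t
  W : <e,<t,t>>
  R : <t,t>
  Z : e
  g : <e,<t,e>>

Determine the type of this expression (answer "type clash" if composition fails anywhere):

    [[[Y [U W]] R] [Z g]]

type clash

[U W]: t with <e,<t,t>> — neither is a function whose domain matches the other; composition fails here.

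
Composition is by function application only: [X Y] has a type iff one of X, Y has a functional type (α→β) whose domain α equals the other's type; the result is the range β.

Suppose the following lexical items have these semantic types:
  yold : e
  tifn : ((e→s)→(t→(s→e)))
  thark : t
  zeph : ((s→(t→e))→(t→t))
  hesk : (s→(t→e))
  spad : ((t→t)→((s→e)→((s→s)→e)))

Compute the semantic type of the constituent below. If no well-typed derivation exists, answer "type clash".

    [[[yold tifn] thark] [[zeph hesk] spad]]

[yold tifn]: e with ((e→s)→(t→(s→e))) — neither is a function whose domain matches the other; composition fails here.

type clash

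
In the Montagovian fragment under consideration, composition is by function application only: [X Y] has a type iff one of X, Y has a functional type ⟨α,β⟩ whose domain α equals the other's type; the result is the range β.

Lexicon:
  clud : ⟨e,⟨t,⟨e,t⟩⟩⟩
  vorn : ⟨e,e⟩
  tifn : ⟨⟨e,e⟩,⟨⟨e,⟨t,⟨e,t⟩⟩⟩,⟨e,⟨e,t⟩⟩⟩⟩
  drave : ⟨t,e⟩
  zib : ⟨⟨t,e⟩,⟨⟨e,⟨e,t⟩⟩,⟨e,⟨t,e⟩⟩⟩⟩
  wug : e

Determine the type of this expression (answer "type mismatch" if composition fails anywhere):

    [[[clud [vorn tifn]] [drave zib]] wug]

⟨t,e⟩

[vorn tifn] — tifn of type ⟨⟨e,e⟩,⟨⟨e,⟨t,⟨e,t⟩⟩⟩,⟨e,⟨e,t⟩⟩⟩⟩ combines with vorn of type ⟨e,e⟩: type ⟨⟨e,⟨t,⟨e,t⟩⟩⟩,⟨e,⟨e,t⟩⟩⟩.
[clud [vorn tifn]] — [vorn tifn] of type ⟨⟨e,⟨t,⟨e,t⟩⟩⟩,⟨e,⟨e,t⟩⟩⟩ combines with clud of type ⟨e,⟨t,⟨e,t⟩⟩⟩: type ⟨e,⟨e,t⟩⟩.
[drave zib] — zib of type ⟨⟨t,e⟩,⟨⟨e,⟨e,t⟩⟩,⟨e,⟨t,e⟩⟩⟩⟩ combines with drave of type ⟨t,e⟩: type ⟨⟨e,⟨e,t⟩⟩,⟨e,⟨t,e⟩⟩⟩.
[[clud [vorn tifn]] [drave zib]] — [drave zib] of type ⟨⟨e,⟨e,t⟩⟩,⟨e,⟨t,e⟩⟩⟩ combines with [clud [vorn tifn]] of type ⟨e,⟨e,t⟩⟩: type ⟨e,⟨t,e⟩⟩.
[[[clud [vorn tifn]] [drave zib]] wug] — [[clud [vorn tifn]] [drave zib]] of type ⟨e,⟨t,e⟩⟩ combines with wug of type e: type ⟨t,e⟩.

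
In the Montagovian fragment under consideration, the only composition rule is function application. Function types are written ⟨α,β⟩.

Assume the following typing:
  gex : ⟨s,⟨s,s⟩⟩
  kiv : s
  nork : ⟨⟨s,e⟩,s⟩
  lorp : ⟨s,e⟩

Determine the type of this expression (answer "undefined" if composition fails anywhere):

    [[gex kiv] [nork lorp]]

s

At [gex kiv], gex : ⟨s,⟨s,s⟩⟩ takes kiv : s, giving ⟨s,s⟩.
At [nork lorp], nork : ⟨⟨s,e⟩,s⟩ takes lorp : ⟨s,e⟩, giving s.
At [[gex kiv] [nork lorp]], [gex kiv] : ⟨s,s⟩ takes [nork lorp] : s, giving s.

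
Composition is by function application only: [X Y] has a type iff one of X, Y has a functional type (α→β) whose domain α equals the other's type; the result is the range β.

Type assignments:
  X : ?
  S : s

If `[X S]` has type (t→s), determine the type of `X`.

For [X S] to have type (t→s) with S of type s, X must be the function: X : (s→(t→s)).

(s→(t→s))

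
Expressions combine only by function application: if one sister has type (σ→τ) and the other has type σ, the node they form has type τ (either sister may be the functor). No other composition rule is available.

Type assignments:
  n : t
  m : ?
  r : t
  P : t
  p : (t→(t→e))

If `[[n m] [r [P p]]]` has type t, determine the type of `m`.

(t→(e→t))

[[n m] [r [P p]]] must have type t. The sister [r [P p]] has type e; that is not a function onto t, so [n m] must be the functor, of type (e→t).
[n m] must have type (e→t). The sister n has type t; that is not a function onto (e→t), so m must be the functor, of type (t→(e→t)).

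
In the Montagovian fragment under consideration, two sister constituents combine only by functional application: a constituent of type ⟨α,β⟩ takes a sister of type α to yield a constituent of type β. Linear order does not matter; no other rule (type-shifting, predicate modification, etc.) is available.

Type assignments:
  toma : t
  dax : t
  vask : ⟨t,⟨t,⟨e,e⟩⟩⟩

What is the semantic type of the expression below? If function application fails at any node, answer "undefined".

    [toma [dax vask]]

[dax vask] — vask of type ⟨t,⟨t,⟨e,e⟩⟩⟩ combines with dax of type t: type ⟨t,⟨e,e⟩⟩.
[toma [dax vask]] — [dax vask] of type ⟨t,⟨e,e⟩⟩ combines with toma of type t: type ⟨e,e⟩.

⟨e,e⟩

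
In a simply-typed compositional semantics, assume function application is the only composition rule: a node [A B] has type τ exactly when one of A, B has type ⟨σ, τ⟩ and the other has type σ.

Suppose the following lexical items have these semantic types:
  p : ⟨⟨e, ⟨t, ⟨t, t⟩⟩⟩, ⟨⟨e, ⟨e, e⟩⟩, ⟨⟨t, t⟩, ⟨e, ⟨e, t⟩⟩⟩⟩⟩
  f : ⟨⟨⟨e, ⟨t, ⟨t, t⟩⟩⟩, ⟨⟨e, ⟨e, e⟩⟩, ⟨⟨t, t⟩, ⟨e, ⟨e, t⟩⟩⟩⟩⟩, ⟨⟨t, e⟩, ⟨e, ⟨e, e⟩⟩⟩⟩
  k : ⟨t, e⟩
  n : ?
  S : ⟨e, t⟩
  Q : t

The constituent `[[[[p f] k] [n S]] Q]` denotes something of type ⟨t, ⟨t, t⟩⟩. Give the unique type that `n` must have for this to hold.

⟨⟨e, t⟩, ⟨⟨e, ⟨e, e⟩⟩, ⟨t, ⟨t, ⟨t, t⟩⟩⟩⟩⟩

At [[[[p f] k] [n S]] Q] (required: ⟨t, ⟨t, t⟩⟩): Q is t, which is not a function with range ⟨t, ⟨t, t⟩⟩; hence [[[p f] k] [n S]] is the functor — type ⟨t, ⟨t, ⟨t, t⟩⟩⟩.
At [[[p f] k] [n S]] (required: ⟨t, ⟨t, ⟨t, t⟩⟩⟩): [[p f] k] is ⟨e, ⟨e, e⟩⟩, which is not a function with range ⟨t, ⟨t, ⟨t, t⟩⟩⟩; hence [n S] is the functor — type ⟨⟨e, ⟨e, e⟩⟩, ⟨t, ⟨t, ⟨t, t⟩⟩⟩⟩.
At [n S] (required: ⟨⟨e, ⟨e, e⟩⟩, ⟨t, ⟨t, ⟨t, t⟩⟩⟩⟩): S is ⟨e, t⟩, which is not a function with range ⟨⟨e, ⟨e, e⟩⟩, ⟨t, ⟨t, ⟨t, t⟩⟩⟩⟩; hence n is the functor — type ⟨⟨e, t⟩, ⟨⟨e, ⟨e, e⟩⟩, ⟨t, ⟨t, ⟨t, t⟩⟩⟩⟩⟩.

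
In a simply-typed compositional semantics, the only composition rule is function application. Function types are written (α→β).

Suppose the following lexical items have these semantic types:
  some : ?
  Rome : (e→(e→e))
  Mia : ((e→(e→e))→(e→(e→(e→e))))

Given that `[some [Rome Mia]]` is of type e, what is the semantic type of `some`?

((e→(e→(e→e)))→e)

At [some [Rome Mia]] (required: e): [Rome Mia] is (e→(e→(e→e))), which is not a function with range e; hence some is the functor — type ((e→(e→(e→e)))→e).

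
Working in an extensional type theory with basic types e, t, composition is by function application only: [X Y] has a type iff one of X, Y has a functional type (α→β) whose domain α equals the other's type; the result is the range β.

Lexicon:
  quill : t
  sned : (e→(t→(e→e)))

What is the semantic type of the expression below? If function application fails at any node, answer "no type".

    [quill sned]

no type

At [quill sned]: neither t nor (e→(t→(e→e))) can take the other as argument; the node is ill-typed.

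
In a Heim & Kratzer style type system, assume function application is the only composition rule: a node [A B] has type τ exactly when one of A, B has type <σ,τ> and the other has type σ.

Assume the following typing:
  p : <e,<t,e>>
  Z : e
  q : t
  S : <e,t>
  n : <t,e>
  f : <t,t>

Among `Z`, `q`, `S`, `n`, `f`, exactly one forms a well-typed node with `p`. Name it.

Z

Z — combines: p : <e,<t,e>> takes Z : e as argument, giving <t,e>.
q : t — p needs e; q needs nothing (atomic); neither fits.
S : <e,t> — p needs e; S needs e; neither fits.
n : <t,e> — p needs e; n needs t; neither fits.
f : <t,t> — p needs e; f needs t; neither fits.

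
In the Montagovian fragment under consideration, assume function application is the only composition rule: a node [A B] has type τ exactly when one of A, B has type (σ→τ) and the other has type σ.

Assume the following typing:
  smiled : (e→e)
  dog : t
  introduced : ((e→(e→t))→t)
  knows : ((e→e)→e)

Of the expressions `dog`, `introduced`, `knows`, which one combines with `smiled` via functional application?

dog : t — no; smiled wants e, and dog wants nothing (atomic).
introduced : ((e→(e→t))→t) — no; smiled wants e, and introduced wants (e→(e→t)).
knows — combines: knows : ((e→e)→e) takes smiled : (e→e) as argument, giving e.

knows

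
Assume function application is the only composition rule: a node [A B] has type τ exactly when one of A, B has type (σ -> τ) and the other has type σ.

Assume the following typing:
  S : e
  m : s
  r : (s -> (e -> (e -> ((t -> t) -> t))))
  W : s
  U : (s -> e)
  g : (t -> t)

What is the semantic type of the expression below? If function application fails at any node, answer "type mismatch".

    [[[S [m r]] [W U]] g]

t

[m r] — r of type (s -> (e -> (e -> ((t -> t) -> t)))) combines with m of type s: type (e -> (e -> ((t -> t) -> t))).
[S [m r]] — [m r] of type (e -> (e -> ((t -> t) -> t))) combines with S of type e: type (e -> ((t -> t) -> t)).
[W U] — U of type (s -> e) combines with W of type s: type e.
[[S [m r]] [W U]] — [S [m r]] of type (e -> ((t -> t) -> t)) combines with [W U] of type e: type ((t -> t) -> t).
[[[S [m r]] [W U]] g] — [[S [m r]] [W U]] of type ((t -> t) -> t) combines with g of type (t -> t): type t.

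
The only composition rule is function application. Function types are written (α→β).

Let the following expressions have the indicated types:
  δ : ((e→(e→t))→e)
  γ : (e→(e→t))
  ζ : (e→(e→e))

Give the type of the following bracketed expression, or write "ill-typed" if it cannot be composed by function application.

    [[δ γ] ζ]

(e→e)

At [δ γ], δ : ((e→(e→t))→e) takes γ : (e→(e→t)), giving e.
At [[δ γ] ζ], ζ : (e→(e→e)) takes [δ γ] : e, giving (e→e).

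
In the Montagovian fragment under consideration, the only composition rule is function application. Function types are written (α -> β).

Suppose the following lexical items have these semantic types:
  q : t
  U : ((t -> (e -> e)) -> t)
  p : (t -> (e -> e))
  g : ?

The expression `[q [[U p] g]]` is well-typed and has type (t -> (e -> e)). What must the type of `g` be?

[q [[U p] g]] must have type (t -> (e -> e)). The sister q has type t; that is not a function onto (t -> (e -> e)), so [[U p] g] must be the functor, of type (t -> (t -> (e -> e))).
[[U p] g] must have type (t -> (t -> (e -> e))). The sister [U p] has type t; that is not a function onto (t -> (t -> (e -> e))), so g must be the functor, of type (t -> (t -> (t -> (e -> e)))).

(t -> (t -> (t -> (e -> e))))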